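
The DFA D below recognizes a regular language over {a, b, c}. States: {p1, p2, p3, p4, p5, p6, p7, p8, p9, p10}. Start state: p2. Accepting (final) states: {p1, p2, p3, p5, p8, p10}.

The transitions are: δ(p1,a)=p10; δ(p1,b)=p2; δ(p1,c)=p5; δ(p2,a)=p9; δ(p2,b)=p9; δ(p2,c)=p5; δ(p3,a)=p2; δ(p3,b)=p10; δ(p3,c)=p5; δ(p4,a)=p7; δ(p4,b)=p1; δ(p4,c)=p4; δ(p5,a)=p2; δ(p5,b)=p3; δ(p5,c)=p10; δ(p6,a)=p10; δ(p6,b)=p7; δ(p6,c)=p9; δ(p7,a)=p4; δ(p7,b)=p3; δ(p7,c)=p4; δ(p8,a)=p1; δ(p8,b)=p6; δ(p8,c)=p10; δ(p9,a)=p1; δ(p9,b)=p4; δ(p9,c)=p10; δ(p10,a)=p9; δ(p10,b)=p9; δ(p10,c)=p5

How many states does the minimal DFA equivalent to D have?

5

Reachable states from the start: {p1,p2,p3,p4,p5,p7,p9,p10}. Unreachable: {p6,p8} — drop them.
Initial partition by acceptance: {p1,p2,p3,p5,p10} | {p4,p7,p9}.
Refine {p1,p2,p3,p5,p10} on symbol a: members go to different blocks, giving {p1,p3,p5} and {p2,p10}.
On input b, block {p1,p3,p5} splits into {p1,p3} and {p5}.
Refine {p4,p7,p9} on symbol a: members go to different blocks, giving {p4,p7} and {p9}.
The partition is now stable with 5 blocks: {p1,p3} | {p4,p7} | {p2,p10} | {p5} | {p9}.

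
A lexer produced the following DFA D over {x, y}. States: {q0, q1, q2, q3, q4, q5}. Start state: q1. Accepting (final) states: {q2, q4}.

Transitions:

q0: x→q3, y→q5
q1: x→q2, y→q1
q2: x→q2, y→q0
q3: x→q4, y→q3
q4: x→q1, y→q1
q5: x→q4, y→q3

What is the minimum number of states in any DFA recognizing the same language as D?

5

Start with accepting vs non-accepting: {q2,q4} | {q0,q1,q3,q5}.
Split {q2,q4} by δ(·,x) → {q2} and {q4}.
Refine {q0,q1,q3,q5} on symbol x: members go to different blocks, giving {q3,q5} and {q0} and {q1}.
No further refinement is possible. Final partition (5 blocks): {q2} | {q3,q5} | {q4} | {q0} | {q1}.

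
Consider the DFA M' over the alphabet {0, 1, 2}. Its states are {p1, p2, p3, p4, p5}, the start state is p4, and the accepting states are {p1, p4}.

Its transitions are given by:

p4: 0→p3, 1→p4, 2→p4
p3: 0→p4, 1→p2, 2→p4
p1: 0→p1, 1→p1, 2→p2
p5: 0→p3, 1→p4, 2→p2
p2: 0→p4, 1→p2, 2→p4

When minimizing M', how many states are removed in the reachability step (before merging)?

No path from p4 leads to p1, p5; the other 3 states are all reachable.

2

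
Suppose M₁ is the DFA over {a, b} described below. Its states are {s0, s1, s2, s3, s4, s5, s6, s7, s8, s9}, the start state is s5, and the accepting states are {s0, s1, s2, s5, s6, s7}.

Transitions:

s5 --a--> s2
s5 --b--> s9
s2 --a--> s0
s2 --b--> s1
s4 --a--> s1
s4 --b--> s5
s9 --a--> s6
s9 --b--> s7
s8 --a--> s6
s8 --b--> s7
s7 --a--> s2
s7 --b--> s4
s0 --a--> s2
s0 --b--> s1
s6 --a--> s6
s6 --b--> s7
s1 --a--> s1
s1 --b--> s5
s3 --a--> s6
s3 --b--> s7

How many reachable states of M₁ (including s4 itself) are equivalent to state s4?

2

States {s3,s8} cannot be reached from the start state, so discard them.
Initial partition by acceptance: {s0,s1,s2,s5,s6,s7} | {s4,s9}.
On input b, block {s0,s1,s2,s5,s6,s7} splits into {s0,s1,s2,s6} and {s5,s7}.
Split {s0,s1,s2,s6} by δ(·,b) → {s0,s2} and {s1,s6}.
The partition is now stable with 4 blocks: {s0,s2} | {s4,s9} | {s5,s7} | {s1,s6}.
State s4 belongs to the block {s4,s9}, which has 2 states.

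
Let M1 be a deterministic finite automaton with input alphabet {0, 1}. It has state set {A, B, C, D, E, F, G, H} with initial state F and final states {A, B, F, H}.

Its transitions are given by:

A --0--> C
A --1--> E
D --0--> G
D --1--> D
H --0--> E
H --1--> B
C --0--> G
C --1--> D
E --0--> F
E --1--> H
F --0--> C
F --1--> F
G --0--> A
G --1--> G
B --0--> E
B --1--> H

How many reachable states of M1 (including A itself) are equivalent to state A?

Every state is reachable, so we keep all 8.
Initial partition by acceptance: {A,B,F,H} | {C,D,E,G}.
Split {A,B,F,H} by δ(·,1) → {B,F,H} and {A}.
On input 0, block {C,D,E,G} splits into {C,D} and {E} and {G}.
Split {B,F,H} by δ(·,0) → {B,H} and {F}.
Stable partition: {B,H} | {C,D} | {A} | {E} | {G} | {F} — 6 equivalence classes.
The equivalence class containing A is {A}, of size 1.

1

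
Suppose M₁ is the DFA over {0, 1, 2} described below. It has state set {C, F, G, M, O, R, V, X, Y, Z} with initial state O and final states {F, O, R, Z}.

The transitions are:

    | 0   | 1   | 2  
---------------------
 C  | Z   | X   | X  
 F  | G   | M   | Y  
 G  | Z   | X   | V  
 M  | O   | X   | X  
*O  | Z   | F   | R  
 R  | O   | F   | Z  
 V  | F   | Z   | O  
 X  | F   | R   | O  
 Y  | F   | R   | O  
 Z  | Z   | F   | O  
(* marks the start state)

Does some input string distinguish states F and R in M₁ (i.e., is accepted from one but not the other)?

First remove the unreachable states {C}; 9 states remain.
Start with accepting vs non-accepting: {F,O,R,Z} | {G,M,V,X,Y}.
On input 0, block {F,O,R,Z} splits into {O,R,Z} and {F}.
Refine {G,M,V,X,Y} on symbol 0: members go to different blocks, giving {V,X,Y} and {G,M}.
Stable partition: {O,R,Z} | {V,X,Y} | {F} | {G,M} — 4 equivalence classes.
F and R end up in different blocks, so they are distinguishable. For instance, the string '0' is accepted from only R.

Yes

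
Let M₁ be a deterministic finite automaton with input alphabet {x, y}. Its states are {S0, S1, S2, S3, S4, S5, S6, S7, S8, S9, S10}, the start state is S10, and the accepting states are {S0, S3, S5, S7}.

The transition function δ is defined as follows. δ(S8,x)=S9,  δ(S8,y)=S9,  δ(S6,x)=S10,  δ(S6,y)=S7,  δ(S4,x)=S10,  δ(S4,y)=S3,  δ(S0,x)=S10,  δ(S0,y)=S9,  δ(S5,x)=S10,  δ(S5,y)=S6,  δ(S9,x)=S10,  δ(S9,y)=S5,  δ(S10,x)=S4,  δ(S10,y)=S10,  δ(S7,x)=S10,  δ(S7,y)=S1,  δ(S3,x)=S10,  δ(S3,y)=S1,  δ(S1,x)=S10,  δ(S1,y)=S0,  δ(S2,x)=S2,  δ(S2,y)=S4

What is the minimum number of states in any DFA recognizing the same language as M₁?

First remove the unreachable states {S2,S8}; 9 states remain.
Initial partition by acceptance: {S0,S3,S5,S7} | {S1,S4,S6,S9,S10}.
On input y, block {S1,S4,S6,S9,S10} splits into {S1,S4,S6,S9} and {S10}.
Stable partition: {S0,S3,S5,S7} | {S1,S4,S6,S9} | {S10} — 3 equivalence classes.

3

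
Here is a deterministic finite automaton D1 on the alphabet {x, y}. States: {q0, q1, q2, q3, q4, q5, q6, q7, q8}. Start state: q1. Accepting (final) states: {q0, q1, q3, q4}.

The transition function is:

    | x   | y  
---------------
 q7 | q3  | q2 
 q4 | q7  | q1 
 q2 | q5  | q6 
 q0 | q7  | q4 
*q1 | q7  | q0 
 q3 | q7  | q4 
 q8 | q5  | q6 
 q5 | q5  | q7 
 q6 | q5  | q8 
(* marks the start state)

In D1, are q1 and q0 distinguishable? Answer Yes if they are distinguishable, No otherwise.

Every state is reachable, so we keep all 9.
Start with accepting vs non-accepting: {q0,q1,q3,q4} | {q2,q5,q6,q7,q8}.
On input x, block {q2,q5,q6,q7,q8} splits into {q2,q5,q6,q8} and {q7}.
Split {q2,q5,q6,q8} by δ(·,y) → {q2,q6,q8} and {q5}.
No further refinement is possible. Final partition (4 blocks): {q0,q1,q3,q4} | {q2,q6,q8} | {q7} | {q5}.
q1 and q0 lie in the same block of the stable partition, so they are equivalent — no string distinguishes them.

No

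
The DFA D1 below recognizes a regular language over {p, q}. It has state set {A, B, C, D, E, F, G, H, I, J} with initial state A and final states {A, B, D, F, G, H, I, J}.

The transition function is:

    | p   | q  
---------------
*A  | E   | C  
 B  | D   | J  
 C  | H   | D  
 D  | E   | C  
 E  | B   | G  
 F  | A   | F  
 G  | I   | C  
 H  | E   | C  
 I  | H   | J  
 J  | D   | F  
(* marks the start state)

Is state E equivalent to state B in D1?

No

Every state is reachable, so we keep all 10.
P0 = {A,B,D,F,G,H,I,J} | {C,E}.
On input p, block {A,B,D,F,G,H,I,J} splits into {B,F,G,I,J} and {A,D,H}.
On input p, block {B,F,G,I,J} splits into {B,F,I,J} and {G}.
On input p, block {C,E} splits into {C} and {E}.
No further refinement is possible. Final partition (5 blocks): {B,F,I,J} | {C} | {A,D,H} | {G} | {E}.
E and B end up in different blocks, so they are distinguishable. For instance, the string 'ε' is accepted from only B.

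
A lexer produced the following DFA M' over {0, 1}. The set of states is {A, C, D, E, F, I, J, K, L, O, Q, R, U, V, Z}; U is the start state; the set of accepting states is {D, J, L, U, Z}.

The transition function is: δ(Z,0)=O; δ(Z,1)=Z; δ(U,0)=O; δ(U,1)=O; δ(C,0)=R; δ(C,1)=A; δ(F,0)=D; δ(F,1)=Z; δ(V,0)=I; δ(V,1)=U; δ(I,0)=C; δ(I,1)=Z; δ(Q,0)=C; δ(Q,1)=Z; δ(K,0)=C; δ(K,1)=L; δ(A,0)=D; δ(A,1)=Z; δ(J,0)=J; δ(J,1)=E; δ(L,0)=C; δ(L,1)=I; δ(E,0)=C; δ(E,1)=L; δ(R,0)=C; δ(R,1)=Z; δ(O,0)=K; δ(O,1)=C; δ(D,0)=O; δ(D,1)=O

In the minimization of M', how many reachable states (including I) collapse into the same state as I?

2

States {E,F,J,Q,V} cannot be reached from the start state, so discard them.
Initial partition by acceptance: {D,L,U,Z} | {A,C,I,K,O,R}.
On input 1, block {D,L,U,Z} splits into {D,L,U} and {Z}.
On input 0, block {A,C,I,K,O,R} splits into {C,I,K,O,R} and {A}.
Split {C,I,K,O,R} by δ(·,1) → {I,R} and {C} and {K} and {O}.
On input 0, block {D,L,U} splits into {D,U} and {L}.
No further refinement is possible. Final partition (8 blocks): {D,U} | {I,R} | {Z} | {A} | {C} | {K} | {O} | {L}.
State I belongs to the block {I,R}, which has 2 states.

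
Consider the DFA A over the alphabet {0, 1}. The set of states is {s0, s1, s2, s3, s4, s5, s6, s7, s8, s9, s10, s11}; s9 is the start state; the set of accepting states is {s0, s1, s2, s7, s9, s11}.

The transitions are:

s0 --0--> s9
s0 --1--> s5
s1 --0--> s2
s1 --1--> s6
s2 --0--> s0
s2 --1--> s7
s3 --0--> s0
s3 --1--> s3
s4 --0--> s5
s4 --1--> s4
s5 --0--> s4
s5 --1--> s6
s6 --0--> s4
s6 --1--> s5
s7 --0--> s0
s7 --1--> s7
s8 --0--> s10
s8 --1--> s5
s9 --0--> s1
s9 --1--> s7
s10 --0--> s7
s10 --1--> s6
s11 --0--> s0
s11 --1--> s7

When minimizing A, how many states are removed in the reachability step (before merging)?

No path from s9 leads to s3, s8, s10, s11; the other 8 states are all reachable.

4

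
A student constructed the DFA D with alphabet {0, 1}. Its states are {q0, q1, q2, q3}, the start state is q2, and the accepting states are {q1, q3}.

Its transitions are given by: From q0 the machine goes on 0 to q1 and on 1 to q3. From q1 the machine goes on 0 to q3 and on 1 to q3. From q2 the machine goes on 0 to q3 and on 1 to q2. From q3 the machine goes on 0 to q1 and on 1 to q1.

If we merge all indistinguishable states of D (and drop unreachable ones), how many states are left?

States {q0} cannot be reached from the start state, so discard them.
P0 = {q1,q3} | {q2}.
The partition is now stable with 2 blocks: {q1,q3} | {q2}.

2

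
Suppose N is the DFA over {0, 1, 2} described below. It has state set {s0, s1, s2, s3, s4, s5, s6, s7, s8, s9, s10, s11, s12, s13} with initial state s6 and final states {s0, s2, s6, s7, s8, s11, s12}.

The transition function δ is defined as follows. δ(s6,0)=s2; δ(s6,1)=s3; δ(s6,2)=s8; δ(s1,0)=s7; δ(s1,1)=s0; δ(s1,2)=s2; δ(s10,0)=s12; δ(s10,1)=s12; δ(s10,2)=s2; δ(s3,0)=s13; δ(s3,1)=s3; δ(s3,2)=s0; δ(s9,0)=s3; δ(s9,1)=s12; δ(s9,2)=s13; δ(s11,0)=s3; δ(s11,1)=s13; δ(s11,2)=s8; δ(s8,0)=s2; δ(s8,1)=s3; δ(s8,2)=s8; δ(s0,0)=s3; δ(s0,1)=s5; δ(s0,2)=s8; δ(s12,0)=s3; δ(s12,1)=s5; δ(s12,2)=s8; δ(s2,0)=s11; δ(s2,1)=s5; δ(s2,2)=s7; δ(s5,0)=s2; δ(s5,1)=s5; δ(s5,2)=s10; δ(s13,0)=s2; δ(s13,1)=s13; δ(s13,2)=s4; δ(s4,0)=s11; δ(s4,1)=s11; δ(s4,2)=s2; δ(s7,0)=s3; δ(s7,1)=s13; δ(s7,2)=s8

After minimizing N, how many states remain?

Reachable states from the start: {s0,s2,s3,s4,s5,s6,s7,s8,s10,s11,s12,s13}. Unreachable: {s1,s9} — drop them.
Initial partition by acceptance: {s0,s2,s6,s7,s8,s11,s12} | {s3,s4,s5,s10,s13}.
Split {s0,s2,s6,s7,s8,s11,s12} by δ(·,0) → {s0,s7,s11,s12} and {s2,s6,s8}.
Refine {s3,s4,s5,s10,s13} on symbol 0: members go to different blocks, giving {s4,s10} and {s5,s13} and {s3}.
Refine {s2,s6,s8} on symbol 0: members go to different blocks, giving {s6,s8} and {s2}.
The partition is now stable with 6 blocks: {s0,s7,s11,s12} | {s4,s10} | {s6,s8} | {s5,s13} | {s3} | {s2}.

6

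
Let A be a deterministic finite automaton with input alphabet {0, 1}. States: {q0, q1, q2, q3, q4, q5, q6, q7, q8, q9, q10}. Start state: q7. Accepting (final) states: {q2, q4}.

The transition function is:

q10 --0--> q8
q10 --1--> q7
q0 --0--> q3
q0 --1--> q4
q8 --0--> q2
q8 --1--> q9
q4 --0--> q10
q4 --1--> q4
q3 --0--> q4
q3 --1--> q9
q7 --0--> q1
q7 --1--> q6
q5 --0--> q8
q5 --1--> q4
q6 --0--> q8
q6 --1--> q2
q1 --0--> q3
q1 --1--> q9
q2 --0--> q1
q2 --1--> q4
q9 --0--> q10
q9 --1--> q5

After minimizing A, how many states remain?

Reachable states from the start: {q1,q2,q3,q4,q5,q6,q7,q8,q9,q10}. Unreachable: {q0} — drop them.
Initial partition by acceptance: {q2,q4} | {q1,q3,q5,q6,q7,q8,q9,q10}.
Split {q1,q3,q5,q6,q7,q8,q9,q10} by δ(·,0) → {q1,q5,q6,q7,q9,q10} and {q3,q8}.
Refine {q1,q5,q6,q7,q9,q10} on symbol 0: members go to different blocks, giving {q1,q5,q6,q10} and {q7,q9}.
Split {q1,q5,q6,q10} by δ(·,1) → {q1,q10} and {q5,q6}.
No further refinement is possible. Final partition (5 blocks): {q2,q4} | {q1,q10} | {q3,q8} | {q7,q9} | {q5,q6}.

5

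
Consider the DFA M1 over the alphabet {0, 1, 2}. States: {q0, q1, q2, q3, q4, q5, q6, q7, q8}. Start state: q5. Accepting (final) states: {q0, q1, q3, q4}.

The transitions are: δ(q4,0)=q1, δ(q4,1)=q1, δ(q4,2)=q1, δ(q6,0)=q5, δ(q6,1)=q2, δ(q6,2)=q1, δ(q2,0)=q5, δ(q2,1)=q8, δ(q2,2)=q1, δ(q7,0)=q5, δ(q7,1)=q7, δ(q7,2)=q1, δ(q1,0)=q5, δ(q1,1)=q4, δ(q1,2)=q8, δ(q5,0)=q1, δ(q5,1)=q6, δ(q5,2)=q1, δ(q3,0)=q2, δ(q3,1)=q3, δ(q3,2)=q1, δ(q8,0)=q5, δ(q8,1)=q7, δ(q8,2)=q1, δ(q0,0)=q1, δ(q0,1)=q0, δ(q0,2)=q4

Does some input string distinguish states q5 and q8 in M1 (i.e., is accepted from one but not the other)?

States {q0,q3} cannot be reached from the start state, so discard them.
Initial partition by acceptance: {q1,q4} | {q2,q5,q6,q7,q8}.
On input 0, block {q1,q4} splits into {q1} and {q4}.
Refine {q2,q5,q6,q7,q8} on symbol 0: members go to different blocks, giving {q2,q6,q7,q8} and {q5}.
No further refinement is possible. Final partition (4 blocks): {q1} | {q2,q6,q7,q8} | {q4} | {q5}.
q5 and q8 end up in different blocks, so they are distinguishable. For instance, the string '0' is accepted from only q5.

Yes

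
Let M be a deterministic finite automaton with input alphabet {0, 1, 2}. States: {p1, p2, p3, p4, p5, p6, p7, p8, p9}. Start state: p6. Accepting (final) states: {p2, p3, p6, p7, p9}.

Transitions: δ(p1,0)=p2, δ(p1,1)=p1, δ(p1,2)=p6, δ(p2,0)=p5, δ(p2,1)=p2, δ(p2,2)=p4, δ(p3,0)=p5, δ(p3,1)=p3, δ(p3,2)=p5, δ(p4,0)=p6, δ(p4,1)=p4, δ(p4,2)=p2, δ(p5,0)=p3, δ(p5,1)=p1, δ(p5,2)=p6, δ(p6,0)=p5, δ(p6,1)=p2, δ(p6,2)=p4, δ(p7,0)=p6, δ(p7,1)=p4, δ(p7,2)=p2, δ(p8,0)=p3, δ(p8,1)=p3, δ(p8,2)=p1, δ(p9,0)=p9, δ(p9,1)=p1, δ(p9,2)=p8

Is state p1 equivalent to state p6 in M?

No

Reachable states from the start: {p1,p2,p3,p4,p5,p6}. Unreachable: {p7,p8,p9} — drop them.
P0 = {p2,p3,p6} | {p1,p4,p5}.
Stable partition: {p2,p3,p6} | {p1,p4,p5} — 2 equivalence classes.
p1 and p6 end up in different blocks, so they are distinguishable. For instance, the string 'ε' is accepted from only p6.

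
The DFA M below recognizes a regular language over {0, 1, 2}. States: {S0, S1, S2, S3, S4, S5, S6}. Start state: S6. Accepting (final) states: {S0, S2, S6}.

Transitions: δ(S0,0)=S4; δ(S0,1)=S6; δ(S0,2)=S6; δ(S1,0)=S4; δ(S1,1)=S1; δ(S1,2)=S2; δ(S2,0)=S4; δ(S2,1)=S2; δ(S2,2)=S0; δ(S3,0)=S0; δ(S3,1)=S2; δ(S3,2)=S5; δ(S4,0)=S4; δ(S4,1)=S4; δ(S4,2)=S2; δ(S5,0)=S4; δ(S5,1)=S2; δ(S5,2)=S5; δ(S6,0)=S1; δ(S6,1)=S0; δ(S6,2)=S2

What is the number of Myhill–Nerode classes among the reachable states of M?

2

First remove the unreachable states {S3,S5}; 5 states remain.
P0 = {S0,S2,S6} | {S1,S4}.
The partition is now stable with 2 blocks: {S0,S2,S6} | {S1,S4}.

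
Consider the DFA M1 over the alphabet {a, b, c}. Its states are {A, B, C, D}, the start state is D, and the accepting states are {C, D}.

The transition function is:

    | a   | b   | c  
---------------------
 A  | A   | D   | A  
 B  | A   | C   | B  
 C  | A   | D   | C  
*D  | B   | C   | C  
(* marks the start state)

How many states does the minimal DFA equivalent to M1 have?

Every state is reachable, so we keep all 4.
P0 = {C,D} | {A,B}.
Stable partition: {C,D} | {A,B} — 2 equivalence classes.

2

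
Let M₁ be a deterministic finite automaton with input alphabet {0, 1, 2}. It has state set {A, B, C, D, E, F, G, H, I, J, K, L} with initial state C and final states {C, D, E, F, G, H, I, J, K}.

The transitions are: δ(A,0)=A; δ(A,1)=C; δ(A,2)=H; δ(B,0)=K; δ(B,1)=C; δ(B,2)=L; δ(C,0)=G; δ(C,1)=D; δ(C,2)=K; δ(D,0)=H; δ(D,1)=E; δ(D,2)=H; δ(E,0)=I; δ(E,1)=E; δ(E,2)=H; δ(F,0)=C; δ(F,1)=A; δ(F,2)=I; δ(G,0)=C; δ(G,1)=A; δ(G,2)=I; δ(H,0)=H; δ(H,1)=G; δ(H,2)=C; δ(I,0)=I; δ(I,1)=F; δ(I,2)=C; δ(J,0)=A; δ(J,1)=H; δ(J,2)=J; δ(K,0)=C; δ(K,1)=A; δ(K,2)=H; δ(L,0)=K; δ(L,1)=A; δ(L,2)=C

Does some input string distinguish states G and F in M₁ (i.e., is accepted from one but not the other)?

No

States {B,J,L} cannot be reached from the start state, so discard them.
P0 = {C,D,E,F,G,H,I,K} | {A}.
On input 1, block {C,D,E,F,G,H,I,K} splits into {C,D,E,H,I} and {F,G,K}.
Refine {C,D,E,H,I} on symbol 0: members go to different blocks, giving {D,E,H,I} and {C}.
Split {D,E,H,I} by δ(·,1) → {D,E} and {H,I}.
No further refinement is possible. Final partition (5 blocks): {D,E} | {A} | {F,G,K} | {C} | {H,I}.
G and F lie in the same block of the stable partition, so they are equivalent — no string distinguishes them.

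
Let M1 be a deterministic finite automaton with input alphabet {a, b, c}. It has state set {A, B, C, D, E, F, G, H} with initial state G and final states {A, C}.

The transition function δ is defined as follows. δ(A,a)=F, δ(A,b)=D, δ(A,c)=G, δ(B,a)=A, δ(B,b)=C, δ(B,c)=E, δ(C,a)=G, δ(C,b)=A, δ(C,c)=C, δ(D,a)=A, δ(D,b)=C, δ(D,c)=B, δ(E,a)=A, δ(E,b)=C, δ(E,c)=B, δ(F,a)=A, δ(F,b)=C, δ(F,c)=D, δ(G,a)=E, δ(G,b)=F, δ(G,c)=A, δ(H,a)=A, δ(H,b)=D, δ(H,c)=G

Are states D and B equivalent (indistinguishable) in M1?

Yes

First remove the unreachable states {H}; 7 states remain.
Start with accepting vs non-accepting: {A,C} | {B,D,E,F,G}.
Refine {A,C} on symbol b: members go to different blocks, giving {A} and {C}.
On input a, block {B,D,E,F,G} splits into {B,D,E,F} and {G}.
No further refinement is possible. Final partition (4 blocks): {A} | {B,D,E,F} | {C} | {G}.
D and B lie in the same block of the stable partition, so they are equivalent — no string distinguishes them.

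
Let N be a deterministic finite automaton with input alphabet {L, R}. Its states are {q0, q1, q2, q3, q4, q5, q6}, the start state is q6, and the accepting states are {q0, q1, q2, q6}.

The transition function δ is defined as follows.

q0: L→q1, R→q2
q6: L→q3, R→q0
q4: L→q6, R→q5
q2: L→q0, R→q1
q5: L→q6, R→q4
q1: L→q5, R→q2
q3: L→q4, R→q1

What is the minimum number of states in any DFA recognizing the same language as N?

Start with accepting vs non-accepting: {q0,q1,q2,q6} | {q3,q4,q5}.
Refine {q0,q1,q2,q6} on symbol L: members go to different blocks, giving {q0,q2} and {q1,q6}.
Split {q0,q2} by δ(·,L) → {q0} and {q2}.
On input L, block {q3,q4,q5} splits into {q4,q5} and {q3}.
On input L, block {q1,q6} splits into {q1} and {q6}.
No further refinement is possible. Final partition (6 blocks): {q0} | {q4,q5} | {q1} | {q2} | {q3} | {q6}.

6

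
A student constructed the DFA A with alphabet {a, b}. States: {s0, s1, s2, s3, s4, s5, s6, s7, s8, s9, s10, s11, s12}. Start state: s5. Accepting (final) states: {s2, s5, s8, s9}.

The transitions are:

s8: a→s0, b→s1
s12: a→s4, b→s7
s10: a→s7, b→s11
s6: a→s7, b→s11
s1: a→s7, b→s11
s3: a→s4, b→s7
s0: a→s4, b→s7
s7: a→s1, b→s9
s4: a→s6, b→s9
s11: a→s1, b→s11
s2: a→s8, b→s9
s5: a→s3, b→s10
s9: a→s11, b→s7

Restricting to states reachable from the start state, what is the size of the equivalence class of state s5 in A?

First remove the unreachable states {s0,s2,s8,s12}; 9 states remain.
Initial partition by acceptance: {s5,s9} | {s1,s3,s4,s6,s7,s10,s11}.
Refine {s1,s3,s4,s6,s7,s10,s11} on symbol b: members go to different blocks, giving {s1,s3,s6,s10,s11} and {s4,s7}.
Split {s5,s9} by δ(·,b) → {s5} and {s9}.
On input a, block {s1,s3,s6,s10,s11} splits into {s1,s3,s6,s10} and {s11}.
Split {s1,s3,s6,s10} by δ(·,b) → {s1,s6,s10} and {s3}.
Stable partition: {s5} | {s1,s6,s10} | {s4,s7} | {s9} | {s11} | {s3} — 6 equivalence classes.
The equivalence class containing s5 is {s5}, of size 1.

1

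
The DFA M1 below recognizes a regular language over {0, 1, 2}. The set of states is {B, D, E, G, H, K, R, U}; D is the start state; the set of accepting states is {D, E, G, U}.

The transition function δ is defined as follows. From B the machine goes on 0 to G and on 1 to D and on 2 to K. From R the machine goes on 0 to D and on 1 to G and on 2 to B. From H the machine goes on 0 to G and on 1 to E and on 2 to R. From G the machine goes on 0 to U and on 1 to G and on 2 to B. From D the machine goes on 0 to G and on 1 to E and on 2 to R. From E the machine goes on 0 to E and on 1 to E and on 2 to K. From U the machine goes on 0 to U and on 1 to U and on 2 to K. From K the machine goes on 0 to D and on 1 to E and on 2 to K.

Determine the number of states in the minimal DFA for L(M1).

Reachable states from the start: {B,D,E,G,K,R,U}. Unreachable: {H} — drop them.
Start with accepting vs non-accepting: {D,E,G,U} | {B,K,R}.
Stable partition: {D,E,G,U} | {B,K,R} — 2 equivalence classes.

2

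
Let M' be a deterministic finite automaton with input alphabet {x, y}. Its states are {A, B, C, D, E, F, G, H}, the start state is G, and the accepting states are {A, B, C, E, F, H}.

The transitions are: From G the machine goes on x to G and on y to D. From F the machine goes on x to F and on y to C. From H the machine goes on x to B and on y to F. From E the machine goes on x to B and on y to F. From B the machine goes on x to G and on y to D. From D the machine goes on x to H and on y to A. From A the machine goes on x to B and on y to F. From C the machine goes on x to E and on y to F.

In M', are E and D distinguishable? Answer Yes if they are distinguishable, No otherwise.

Every state is reachable, so we keep all 8.
P0 = {A,B,C,E,F,H} | {D,G}.
Split {A,B,C,E,F,H} by δ(·,x) → {A,C,E,F,H} and {B}.
Split {A,C,E,F,H} by δ(·,x) → {A,E,H} and {C,F}.
Refine {D,G} on symbol x: members go to different blocks, giving {D} and {G}.
Split {C,F} by δ(·,x) → {C} and {F}.
No further refinement is possible. Final partition (6 blocks): {A,E,H} | {D} | {B} | {C} | {G} | {F}.
E and D end up in different blocks, so they are distinguishable. For instance, the string 'ε' is accepted from only E.

Yes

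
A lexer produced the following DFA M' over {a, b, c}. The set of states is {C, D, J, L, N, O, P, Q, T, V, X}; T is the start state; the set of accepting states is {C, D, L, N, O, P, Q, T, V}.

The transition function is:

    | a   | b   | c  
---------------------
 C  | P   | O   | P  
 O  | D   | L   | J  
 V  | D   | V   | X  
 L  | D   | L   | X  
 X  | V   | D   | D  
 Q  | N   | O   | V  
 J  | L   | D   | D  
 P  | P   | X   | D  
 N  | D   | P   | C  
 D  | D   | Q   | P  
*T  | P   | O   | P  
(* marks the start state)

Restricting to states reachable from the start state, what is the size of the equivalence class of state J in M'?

P0 = {C,D,L,N,O,P,Q,T,V} | {J,X}.
Refine {C,D,L,N,O,P,Q,T,V} on symbol b: members go to different blocks, giving {C,D,L,N,O,Q,T,V} and {P}.
Split {C,D,L,N,O,Q,T,V} by δ(·,a) → {D,L,N,O,Q,V} and {C,T}.
Refine {D,L,N,O,Q,V} on symbol b: members go to different blocks, giving {D,L,O,Q,V} and {N}.
Split {D,L,O,Q,V} by δ(·,a) → {D,L,O,V} and {Q}.
On input b, block {D,L,O,V} splits into {L,O,V} and {D}.
No further refinement is possible. Final partition (7 blocks): {L,O,V} | {J,X} | {P} | {C,T} | {N} | {Q} | {D}.
State J belongs to the block {J,X}, which has 2 states.

2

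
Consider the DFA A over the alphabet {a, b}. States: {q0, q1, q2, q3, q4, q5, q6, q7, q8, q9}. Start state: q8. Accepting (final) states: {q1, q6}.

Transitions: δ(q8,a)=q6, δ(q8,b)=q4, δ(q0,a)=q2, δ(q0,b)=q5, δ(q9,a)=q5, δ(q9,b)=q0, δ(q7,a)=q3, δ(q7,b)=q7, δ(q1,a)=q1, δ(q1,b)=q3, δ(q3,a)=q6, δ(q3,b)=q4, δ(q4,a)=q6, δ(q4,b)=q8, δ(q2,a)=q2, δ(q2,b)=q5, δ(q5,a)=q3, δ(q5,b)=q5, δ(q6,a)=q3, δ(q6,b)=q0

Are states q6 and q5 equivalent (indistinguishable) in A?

No

Reachable states from the start: {q0,q2,q3,q4,q5,q6,q8}. Unreachable: {q1,q7,q9} — drop them.
Initial partition by acceptance: {q6} | {q0,q2,q3,q4,q5,q8}.
On input a, block {q0,q2,q3,q4,q5,q8} splits into {q0,q2,q5} and {q3,q4,q8}.
Refine {q0,q2,q5} on symbol a: members go to different blocks, giving {q0,q2} and {q5}.
Stable partition: {q6} | {q0,q2} | {q3,q4,q8} | {q5} — 4 equivalence classes.
q6 and q5 end up in different blocks, so they are distinguishable. For instance, the string 'ε' is accepted from only q6.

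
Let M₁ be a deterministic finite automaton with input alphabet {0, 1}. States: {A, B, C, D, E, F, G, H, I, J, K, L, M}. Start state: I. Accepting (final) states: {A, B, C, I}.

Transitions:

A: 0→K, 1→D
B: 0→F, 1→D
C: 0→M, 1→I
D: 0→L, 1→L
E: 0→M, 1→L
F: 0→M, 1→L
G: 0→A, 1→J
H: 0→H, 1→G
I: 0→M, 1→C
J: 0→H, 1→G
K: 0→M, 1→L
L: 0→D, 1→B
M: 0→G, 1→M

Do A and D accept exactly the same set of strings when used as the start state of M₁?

No

States {E} cannot be reached from the start state, so discard them.
P0 = {A,B,C,I} | {D,F,G,H,J,K,L,M}.
On input 1, block {A,B,C,I} splits into {A,B} and {C,I}.
Split {D,F,G,H,J,K,L,M} by δ(·,0) → {D,F,H,J,K,L,M} and {G}.
On input 0, block {D,F,H,J,K,L,M} splits into {D,F,H,J,K,L} and {M}.
Refine {D,F,H,J,K,L} on symbol 0: members go to different blocks, giving {D,H,J,L} and {F,K}.
Refine {D,H,J,L} on symbol 1: members go to different blocks, giving {H,J} and {D} and {L}.
Stable partition: {A,B} | {H,J} | {C,I} | {G} | {M} | {F,K} | {D} | {L} — 8 equivalence classes.
A and D end up in different blocks, so they are distinguishable. For instance, the string 'ε' is accepted from only A.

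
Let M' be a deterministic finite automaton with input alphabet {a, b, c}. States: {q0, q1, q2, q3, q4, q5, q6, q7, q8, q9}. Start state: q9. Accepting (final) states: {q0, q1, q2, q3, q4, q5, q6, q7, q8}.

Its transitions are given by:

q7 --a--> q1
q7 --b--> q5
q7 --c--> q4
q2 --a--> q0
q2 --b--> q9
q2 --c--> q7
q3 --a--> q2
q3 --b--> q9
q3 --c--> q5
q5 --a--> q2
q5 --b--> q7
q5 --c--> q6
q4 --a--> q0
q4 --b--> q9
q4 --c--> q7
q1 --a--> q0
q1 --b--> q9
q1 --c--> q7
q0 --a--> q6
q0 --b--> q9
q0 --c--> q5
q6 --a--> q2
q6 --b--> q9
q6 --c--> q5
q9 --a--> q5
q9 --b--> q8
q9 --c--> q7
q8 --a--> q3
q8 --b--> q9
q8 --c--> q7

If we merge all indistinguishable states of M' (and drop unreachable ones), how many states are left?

3

P0 = {q0,q1,q2,q3,q4,q5,q6,q7,q8} | {q9}.
Split {q0,q1,q2,q3,q4,q5,q6,q7,q8} by δ(·,b) → {q0,q1,q2,q3,q4,q6,q8} and {q5,q7}.
The partition is now stable with 3 blocks: {q0,q1,q2,q3,q4,q6,q8} | {q9} | {q5,q7}.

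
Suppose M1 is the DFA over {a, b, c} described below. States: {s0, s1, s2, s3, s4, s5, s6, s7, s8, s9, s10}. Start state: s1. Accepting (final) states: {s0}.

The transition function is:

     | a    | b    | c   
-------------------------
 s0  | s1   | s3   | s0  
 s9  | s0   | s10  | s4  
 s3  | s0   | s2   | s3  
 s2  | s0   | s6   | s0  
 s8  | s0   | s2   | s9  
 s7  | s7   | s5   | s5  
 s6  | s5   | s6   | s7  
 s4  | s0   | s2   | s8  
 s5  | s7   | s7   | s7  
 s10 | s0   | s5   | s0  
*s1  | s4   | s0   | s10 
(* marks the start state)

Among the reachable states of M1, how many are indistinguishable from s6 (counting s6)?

3

Every state is reachable, so we keep all 11.
Initial partition by acceptance: {s0} | {s1,s2,s3,s4,s5,s6,s7,s8,s9,s10}.
Split {s1,s2,s3,s4,s5,s6,s7,s8,s9,s10} by δ(·,a) → {s2,s3,s4,s8,s9,s10} and {s1,s5,s6,s7}.
Split {s2,s3,s4,s8,s9,s10} by δ(·,b) → {s3,s4,s8,s9} and {s2,s10}.
Split {s1,s5,s6,s7} by δ(·,a) → {s5,s6,s7} and {s1}.
The partition is now stable with 5 blocks: {s0} | {s3,s4,s8,s9} | {s5,s6,s7} | {s2,s10} | {s1}.
The equivalence class containing s6 is {s5,s6,s7}, of size 3.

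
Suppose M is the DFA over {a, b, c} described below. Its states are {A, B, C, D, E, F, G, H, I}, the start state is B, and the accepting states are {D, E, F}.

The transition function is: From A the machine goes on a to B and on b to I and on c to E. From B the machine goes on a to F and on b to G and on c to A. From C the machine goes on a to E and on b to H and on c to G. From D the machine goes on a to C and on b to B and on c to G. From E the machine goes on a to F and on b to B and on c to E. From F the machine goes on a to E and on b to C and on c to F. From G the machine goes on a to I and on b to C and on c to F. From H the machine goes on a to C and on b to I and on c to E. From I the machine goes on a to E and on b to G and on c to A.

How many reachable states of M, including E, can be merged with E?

Reachable states from the start: {A,B,C,E,F,G,H,I}. Unreachable: {D} — drop them.
P0 = {E,F} | {A,B,C,G,H,I}.
Refine {A,B,C,G,H,I} on symbol a: members go to different blocks, giving {A,G,H} and {B,C,I}.
The partition is now stable with 3 blocks: {E,F} | {A,G,H} | {B,C,I}.
The equivalence class containing E is {E,F}, of size 2.

2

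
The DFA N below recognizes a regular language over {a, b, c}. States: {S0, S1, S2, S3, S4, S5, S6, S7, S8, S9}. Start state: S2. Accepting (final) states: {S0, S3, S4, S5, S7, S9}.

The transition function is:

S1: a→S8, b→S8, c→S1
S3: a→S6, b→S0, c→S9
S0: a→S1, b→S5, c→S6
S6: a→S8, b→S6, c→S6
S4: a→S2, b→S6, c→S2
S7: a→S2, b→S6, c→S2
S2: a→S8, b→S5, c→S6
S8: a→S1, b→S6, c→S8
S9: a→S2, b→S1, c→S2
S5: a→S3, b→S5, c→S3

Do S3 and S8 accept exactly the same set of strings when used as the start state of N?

Reachable states from the start: {S0,S1,S2,S3,S5,S6,S8,S9}. Unreachable: {S4,S7} — drop them.
P0 = {S0,S3,S5,S9} | {S1,S2,S6,S8}.
Split {S0,S3,S5,S9} by δ(·,a) → {S0,S3,S9} and {S5}.
On input b, block {S0,S3,S9} splits into {S0} and {S3} and {S9}.
Refine {S1,S2,S6,S8} on symbol b: members go to different blocks, giving {S1,S6,S8} and {S2}.
No further refinement is possible. Final partition (6 blocks): {S0} | {S1,S6,S8} | {S5} | {S3} | {S9} | {S2}.
S3 and S8 end up in different blocks, so they are distinguishable. For instance, the string 'ε' is accepted from only S3.

No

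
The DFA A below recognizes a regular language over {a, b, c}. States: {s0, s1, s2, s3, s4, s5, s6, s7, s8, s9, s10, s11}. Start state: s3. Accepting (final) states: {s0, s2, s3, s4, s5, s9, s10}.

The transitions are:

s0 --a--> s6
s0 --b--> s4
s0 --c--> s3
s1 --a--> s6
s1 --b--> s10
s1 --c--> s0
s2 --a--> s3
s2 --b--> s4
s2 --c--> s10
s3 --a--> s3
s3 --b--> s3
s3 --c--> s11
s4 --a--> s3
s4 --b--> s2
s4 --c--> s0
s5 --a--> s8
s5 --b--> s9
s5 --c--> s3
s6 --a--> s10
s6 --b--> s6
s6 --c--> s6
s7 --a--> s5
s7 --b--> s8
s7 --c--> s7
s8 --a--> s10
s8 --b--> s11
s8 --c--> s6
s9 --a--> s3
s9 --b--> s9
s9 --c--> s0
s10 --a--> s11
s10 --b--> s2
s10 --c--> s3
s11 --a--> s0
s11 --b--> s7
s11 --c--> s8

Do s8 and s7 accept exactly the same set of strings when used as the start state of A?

Reachable states from the start: {s0,s2,s3,s4,s5,s6,s7,s8,s9,s10,s11}. Unreachable: {s1} — drop them.
P0 = {s0,s2,s3,s4,s5,s9,s10} | {s6,s7,s8,s11}.
Refine {s0,s2,s3,s4,s5,s9,s10} on symbol a: members go to different blocks, giving {s2,s3,s4,s9} and {s0,s5,s10}.
Split {s2,s3,s4,s9} by δ(·,c) → {s2,s4,s9} and {s3}.
No further refinement is possible. Final partition (4 blocks): {s2,s4,s9} | {s6,s7,s8,s11} | {s0,s5,s10} | {s3}.
s8 and s7 lie in the same block of the stable partition, so they are equivalent — no string distinguishes them.

Yes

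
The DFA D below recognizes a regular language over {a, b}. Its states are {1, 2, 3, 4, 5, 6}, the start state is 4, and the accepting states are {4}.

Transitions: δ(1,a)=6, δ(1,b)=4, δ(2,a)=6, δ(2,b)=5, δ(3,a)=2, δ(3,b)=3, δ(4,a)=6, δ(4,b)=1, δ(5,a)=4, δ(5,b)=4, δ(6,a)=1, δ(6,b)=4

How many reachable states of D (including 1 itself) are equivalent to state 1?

States {2,3,5} cannot be reached from the start state, so discard them.
Initial partition by acceptance: {4} | {1,6}.
No further refinement is possible. Final partition (2 blocks): {4} | {1,6}.
The equivalence class containing 1 is {1,6}, of size 2.

2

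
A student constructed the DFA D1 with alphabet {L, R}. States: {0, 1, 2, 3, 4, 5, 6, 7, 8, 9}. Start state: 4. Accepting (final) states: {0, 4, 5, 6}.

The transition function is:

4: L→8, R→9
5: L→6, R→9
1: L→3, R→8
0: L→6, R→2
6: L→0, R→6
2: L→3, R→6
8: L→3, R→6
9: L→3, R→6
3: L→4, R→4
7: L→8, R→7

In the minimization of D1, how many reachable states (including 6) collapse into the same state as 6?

First remove the unreachable states {1,5,7}; 7 states remain.
Initial partition by acceptance: {0,4,6} | {2,3,8,9}.
Refine {0,4,6} on symbol L: members go to different blocks, giving {0,6} and {4}.
On input R, block {0,6} splits into {0} and {6}.
On input L, block {2,3,8,9} splits into {2,8,9} and {3}.
No further refinement is possible. Final partition (5 blocks): {0} | {2,8,9} | {4} | {6} | {3}.
The equivalence class containing 6 is {6}, of size 1.

1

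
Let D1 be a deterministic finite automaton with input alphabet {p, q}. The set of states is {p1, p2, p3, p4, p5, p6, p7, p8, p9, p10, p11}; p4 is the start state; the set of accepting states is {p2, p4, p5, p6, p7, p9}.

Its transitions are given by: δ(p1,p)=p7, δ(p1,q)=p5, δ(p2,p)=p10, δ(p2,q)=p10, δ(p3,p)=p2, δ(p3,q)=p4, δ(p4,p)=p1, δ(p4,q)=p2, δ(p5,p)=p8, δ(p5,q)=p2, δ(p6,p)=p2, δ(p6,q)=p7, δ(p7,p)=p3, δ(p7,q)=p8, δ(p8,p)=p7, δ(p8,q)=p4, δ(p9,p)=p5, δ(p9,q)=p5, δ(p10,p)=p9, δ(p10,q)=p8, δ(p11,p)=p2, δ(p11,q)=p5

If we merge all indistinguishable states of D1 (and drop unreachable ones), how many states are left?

Reachable states from the start: {p1,p2,p3,p4,p5,p7,p8,p9,p10}. Unreachable: {p6,p11} — drop them.
Initial partition by acceptance: {p2,p4,p5,p7,p9} | {p1,p3,p8,p10}.
On input p, block {p2,p4,p5,p7,p9} splits into {p2,p4,p5,p7} and {p9}.
Refine {p2,p4,p5,p7} on symbol q: members go to different blocks, giving {p2,p7} and {p4,p5}.
On input p, block {p1,p3,p8,p10} splits into {p1,p3,p8} and {p10}.
Refine {p2,p7} on symbol p: members go to different blocks, giving {p2} and {p7}.
Refine {p1,p3,p8} on symbol p: members go to different blocks, giving {p1,p8} and {p3}.
No further refinement is possible. Final partition (7 blocks): {p2} | {p1,p8} | {p9} | {p4,p5} | {p10} | {p7} | {p3}.

7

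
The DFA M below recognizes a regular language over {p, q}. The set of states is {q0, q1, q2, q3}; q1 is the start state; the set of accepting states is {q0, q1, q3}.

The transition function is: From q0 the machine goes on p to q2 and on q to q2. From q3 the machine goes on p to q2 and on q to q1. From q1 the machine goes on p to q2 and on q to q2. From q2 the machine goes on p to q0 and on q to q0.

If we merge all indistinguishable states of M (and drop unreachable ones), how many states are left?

States {q3} cannot be reached from the start state, so discard them.
Initial partition by acceptance: {q0,q1} | {q2}.
The partition is now stable with 2 blocks: {q0,q1} | {q2}.

2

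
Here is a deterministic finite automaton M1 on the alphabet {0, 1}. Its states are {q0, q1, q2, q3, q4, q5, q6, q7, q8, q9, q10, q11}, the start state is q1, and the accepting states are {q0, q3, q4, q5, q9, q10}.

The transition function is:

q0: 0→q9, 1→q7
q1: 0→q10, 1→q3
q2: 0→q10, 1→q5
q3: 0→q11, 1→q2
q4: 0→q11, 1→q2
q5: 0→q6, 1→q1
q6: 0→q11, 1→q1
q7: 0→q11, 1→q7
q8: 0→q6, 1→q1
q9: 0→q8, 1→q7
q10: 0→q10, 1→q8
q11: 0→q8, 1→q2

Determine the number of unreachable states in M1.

Starting at q1 and following transitions, the reachable set is {q1, q2, q3, q5, q6, q8, q10, q11}. That leaves q0, q4, q7, q9 unreachable — 4 in total.

4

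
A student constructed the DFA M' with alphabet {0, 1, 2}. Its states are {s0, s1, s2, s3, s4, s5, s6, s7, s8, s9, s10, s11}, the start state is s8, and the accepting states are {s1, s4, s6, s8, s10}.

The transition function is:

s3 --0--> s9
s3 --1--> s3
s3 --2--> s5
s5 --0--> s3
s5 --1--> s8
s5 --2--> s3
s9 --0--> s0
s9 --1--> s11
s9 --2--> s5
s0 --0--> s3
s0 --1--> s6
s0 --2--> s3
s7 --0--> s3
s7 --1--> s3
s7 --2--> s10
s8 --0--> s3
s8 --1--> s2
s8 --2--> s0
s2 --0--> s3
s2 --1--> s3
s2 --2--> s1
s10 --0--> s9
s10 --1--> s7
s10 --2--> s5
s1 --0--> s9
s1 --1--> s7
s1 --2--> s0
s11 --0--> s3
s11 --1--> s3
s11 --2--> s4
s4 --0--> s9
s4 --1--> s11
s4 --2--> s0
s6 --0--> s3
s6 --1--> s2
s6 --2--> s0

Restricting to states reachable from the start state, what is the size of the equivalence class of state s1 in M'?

Every state is reachable, so we keep all 12.
Initial partition by acceptance: {s1,s4,s6,s8,s10} | {s0,s2,s3,s5,s7,s9,s11}.
On input 1, block {s0,s2,s3,s5,s7,s9,s11} splits into {s2,s3,s7,s9,s11} and {s0,s5}.
Split {s2,s3,s7,s9,s11} by δ(·,0) → {s2,s3,s7,s11} and {s9}.
Split {s1,s4,s6,s8,s10} by δ(·,0) → {s1,s4,s10} and {s6,s8}.
On input 0, block {s2,s3,s7,s11} splits into {s2,s7,s11} and {s3}.
The partition is now stable with 6 blocks: {s1,s4,s10} | {s2,s7,s11} | {s0,s5} | {s9} | {s6,s8} | {s3}.
State s1 belongs to the block {s1,s4,s10}, which has 3 states.

3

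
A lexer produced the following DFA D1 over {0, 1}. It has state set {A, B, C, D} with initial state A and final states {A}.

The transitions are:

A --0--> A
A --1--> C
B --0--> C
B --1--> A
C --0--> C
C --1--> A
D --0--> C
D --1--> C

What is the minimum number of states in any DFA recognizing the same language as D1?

2

States {B,D} cannot be reached from the start state, so discard them.
Start with accepting vs non-accepting: {A} | {C}.
No further refinement is possible. Final partition (2 blocks): {A} | {C}.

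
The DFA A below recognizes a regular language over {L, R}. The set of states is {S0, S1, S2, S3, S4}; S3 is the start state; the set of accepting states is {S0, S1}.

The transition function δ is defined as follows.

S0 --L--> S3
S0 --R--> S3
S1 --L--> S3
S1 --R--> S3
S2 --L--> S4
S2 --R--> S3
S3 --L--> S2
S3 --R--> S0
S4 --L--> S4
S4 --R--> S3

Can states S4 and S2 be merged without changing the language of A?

First remove the unreachable states {S1}; 4 states remain.
Initial partition by acceptance: {S0} | {S2,S3,S4}.
On input R, block {S2,S3,S4} splits into {S2,S4} and {S3}.
The partition is now stable with 3 blocks: {S0} | {S2,S4} | {S3}.
S4 and S2 lie in the same block of the stable partition, so they are equivalent — no string distinguishes them.

Yes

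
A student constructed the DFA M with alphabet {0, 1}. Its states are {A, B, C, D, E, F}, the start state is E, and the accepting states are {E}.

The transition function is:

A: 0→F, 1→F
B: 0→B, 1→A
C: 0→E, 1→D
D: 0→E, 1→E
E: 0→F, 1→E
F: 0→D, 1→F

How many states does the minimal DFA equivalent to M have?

First remove the unreachable states {A,B,C}; 3 states remain.
P0 = {E} | {D,F}.
Refine {D,F} on symbol 0: members go to different blocks, giving {D} and {F}.
No further refinement is possible. Final partition (3 blocks): {E} | {D} | {F}.

3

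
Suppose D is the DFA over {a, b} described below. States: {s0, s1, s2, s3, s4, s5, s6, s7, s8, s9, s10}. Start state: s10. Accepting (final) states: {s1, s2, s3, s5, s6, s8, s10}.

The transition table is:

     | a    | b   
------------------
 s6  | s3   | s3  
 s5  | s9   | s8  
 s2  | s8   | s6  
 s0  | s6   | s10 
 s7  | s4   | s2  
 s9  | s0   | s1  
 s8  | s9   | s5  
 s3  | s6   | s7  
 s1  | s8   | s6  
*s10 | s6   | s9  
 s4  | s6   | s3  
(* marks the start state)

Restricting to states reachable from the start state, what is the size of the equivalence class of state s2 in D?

2

All states are reachable from the start state.
Start with accepting vs non-accepting: {s1,s2,s3,s5,s6,s8,s10} | {s0,s4,s7,s9}.
Split {s1,s2,s3,s5,s6,s8,s10} by δ(·,a) → {s1,s2,s3,s6,s10} and {s5,s8}.
On input a, block {s1,s2,s3,s6,s10} splits into {s3,s6,s10} and {s1,s2}.
On input b, block {s3,s6,s10} splits into {s3,s10} and {s6}.
Refine {s0,s4,s7,s9} on symbol a: members go to different blocks, giving {s0,s4} and {s7,s9}.
No further refinement is possible. Final partition (6 blocks): {s3,s10} | {s0,s4} | {s5,s8} | {s1,s2} | {s6} | {s7,s9}.
State s2 belongs to the block {s1,s2}, which has 2 states.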